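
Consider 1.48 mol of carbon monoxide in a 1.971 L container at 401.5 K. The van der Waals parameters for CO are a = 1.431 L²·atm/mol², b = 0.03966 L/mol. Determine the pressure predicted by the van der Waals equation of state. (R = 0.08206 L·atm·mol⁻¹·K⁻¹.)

P ≈ 24.69 atm

P = nRT/(V − nb) − a n²/V²
nRT/(V − nb) = (1.48)(0.08206)(401.5)/(1.971 − 1.48×0.03966) = 48.762/1.9123 = 25.499 atm
a n²/V² = (1.431)(1.48)²/(1.971)² = 0.80684 atm
P = 25.499 − 0.80684 = 24.69 atm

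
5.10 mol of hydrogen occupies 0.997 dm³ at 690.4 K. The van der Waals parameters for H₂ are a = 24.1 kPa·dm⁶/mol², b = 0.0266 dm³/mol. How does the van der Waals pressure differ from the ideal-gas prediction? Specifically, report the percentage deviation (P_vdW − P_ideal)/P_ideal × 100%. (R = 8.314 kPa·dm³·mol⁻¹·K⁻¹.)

13.60 %

Ideal: P_ideal = nRT/V = (5.10)(8.314)(690.4)/0.997 = 29362.0 kPa
vdW: P = nRT/(V − nb) − a n²/V² = 29273.9/0.861340 − 626.841/0.994009 = 33986.5 − 630.619 = 33355.9 kPa
% deviation = (33355.9 − 29362.0)/29362.0 × 100% = 13.60%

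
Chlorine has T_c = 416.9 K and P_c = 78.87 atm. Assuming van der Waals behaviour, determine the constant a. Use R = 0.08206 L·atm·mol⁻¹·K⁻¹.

From T_c = 8a/(27Rb) and P_c = a/(27b²): a = 27 R² T_c²/(64 P_c).
a = 27×(0.08206)²×(416.9)²/(64×78.87) = 31600/5047.7 = 6.260 L²·atm/mol²

a ≈ 6.260 L²·atm/mol²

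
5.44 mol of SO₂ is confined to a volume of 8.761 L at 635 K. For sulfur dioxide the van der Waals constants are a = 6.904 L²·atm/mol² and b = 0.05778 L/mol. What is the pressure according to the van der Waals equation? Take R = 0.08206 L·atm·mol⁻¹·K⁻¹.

P ≈ 30.90 atm

P = nRT/(V − nb) − a n²/V²
nRT/(V − nb) = (5.44)(0.08206)(635)/(8.761 − 5.44×0.05778) = 283.47/8.4467 = 33.560 atm
a n²/V² = (6.904)(5.44)²/(8.761)² = 2.6619 atm
P = 33.560 − 2.6619 = 30.90 atm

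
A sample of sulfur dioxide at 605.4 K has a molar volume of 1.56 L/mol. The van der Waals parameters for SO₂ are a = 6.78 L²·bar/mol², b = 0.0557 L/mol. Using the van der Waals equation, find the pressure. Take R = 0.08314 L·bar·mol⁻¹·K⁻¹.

P ≈ 30.67 bar

P = RT/(V_m − b) − a/V_m²
RT/(V_m − b) = (0.08314)(605.4)/(1.56 − 0.0557) = 50.333/1.5043 = 33.459 bar
a/V_m² = 6.78/(1.56)² = 2.7860 bar
P = 33.459 − 2.7860 = 30.67 bar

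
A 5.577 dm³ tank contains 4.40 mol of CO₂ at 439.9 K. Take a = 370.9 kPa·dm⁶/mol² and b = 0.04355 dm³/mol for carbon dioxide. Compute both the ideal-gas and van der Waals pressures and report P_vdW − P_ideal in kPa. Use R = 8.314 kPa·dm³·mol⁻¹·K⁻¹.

Ideal: P_ideal = nRT/V = (4.40)(8.314)(439.9)/5.577 = 2885.47 kPa
vdW: P = nRT/(V − nb) − a n²/V² = 16092.2/5.38538 − 7180.62/31.1029 = 2988.13 − 230.867 = 2757.26 kPa
ΔP = 2757.26 − 2885.47 = -128.2 kPa

ΔP ≈ -128.2 kPa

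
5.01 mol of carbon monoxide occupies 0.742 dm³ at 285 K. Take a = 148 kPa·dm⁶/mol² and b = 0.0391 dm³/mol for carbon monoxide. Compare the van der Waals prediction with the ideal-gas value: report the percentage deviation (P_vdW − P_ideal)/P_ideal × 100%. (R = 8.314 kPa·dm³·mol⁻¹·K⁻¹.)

-6.30 %

Ideal: P_ideal = nRT/V = (5.01)(8.314)(285)/0.742 = 15998.8 kPa
vdW: P = nRT/(V − nb) − a n²/V² = 11871.1/0.546109 − 3714.81/0.550564 = 21737.6 − 6747.28 = 14990.3 kPa
% deviation = (14990.3 − 15998.8)/15998.8 × 100% = -6.30%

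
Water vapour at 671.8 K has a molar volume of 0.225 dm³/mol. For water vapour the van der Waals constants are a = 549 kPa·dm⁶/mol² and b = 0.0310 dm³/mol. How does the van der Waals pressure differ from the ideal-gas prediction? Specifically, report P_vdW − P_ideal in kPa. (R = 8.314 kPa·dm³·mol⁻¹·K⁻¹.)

Ideal: P_ideal = RT/V_m = (8.314)(671.8)/0.225 = 24823.8 kPa
vdW: P = RT/(V_m − b) − a/V_m² = 5585.35/0.194000 − 549/0.0506250 = 28790.5 − 10844.4 = 17946.1 kPa
ΔP = 17946.1 − 24823.8 = -6878 kPa

ΔP ≈ -6878 kPa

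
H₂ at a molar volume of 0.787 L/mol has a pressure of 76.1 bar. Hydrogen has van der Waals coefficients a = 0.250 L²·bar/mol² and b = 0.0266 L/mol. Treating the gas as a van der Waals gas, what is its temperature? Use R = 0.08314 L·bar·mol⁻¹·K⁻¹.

T ≈ 699.7 K

T = (P + a/V_m²)(V_m − b)/R
P + a/V_m² = 76.1 + 0.250/(0.787)² = 76.504 bar
V_m − b = 0.787 − 0.0266 = 0.76040 L/mol
T = (76.504)(0.76040)/0.08314 = 699.7 K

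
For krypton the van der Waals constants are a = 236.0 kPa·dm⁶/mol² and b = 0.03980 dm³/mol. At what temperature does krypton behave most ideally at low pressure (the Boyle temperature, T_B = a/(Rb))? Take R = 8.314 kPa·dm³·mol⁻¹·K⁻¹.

For a van der Waals gas the second virial coefficient B₂ = b − a/(RT) vanishes at T_B = a/(Rb).
T_B = 236.0/(8.314×0.03980) = 236.0/0.33090 = 713.2 K

T_B ≈ 713.2 K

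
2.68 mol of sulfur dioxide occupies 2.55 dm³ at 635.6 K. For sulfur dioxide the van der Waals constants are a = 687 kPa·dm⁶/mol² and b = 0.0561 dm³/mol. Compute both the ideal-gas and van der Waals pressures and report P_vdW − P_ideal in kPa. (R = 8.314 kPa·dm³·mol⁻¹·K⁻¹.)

ΔP ≈ -410.9 kPa

Ideal: P_ideal = nRT/V = (2.68)(8.314)(635.6)/2.55 = 5553.78 kPa
vdW: P = nRT/(V − nb) − a n²/V² = 14162.1/2.39965 − 4934.31/6.50250 = 5901.74 − 758.833 = 5142.91 kPa
ΔP = 5142.91 − 5553.78 = -410.9 kPa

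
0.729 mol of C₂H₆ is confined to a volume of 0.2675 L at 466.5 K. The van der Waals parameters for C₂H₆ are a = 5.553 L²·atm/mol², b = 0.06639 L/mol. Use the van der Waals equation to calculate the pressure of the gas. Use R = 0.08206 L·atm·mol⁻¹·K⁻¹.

P = nRT/(V − nb) − a n²/V²
nRT/(V − nb) = (0.729)(0.08206)(466.5)/(0.2675 − 0.729×0.06639) = 27.907/0.21910 = 127.37 atm
a n²/V² = (5.553)(0.729)²/(0.2675)² = 41.242 atm
P = 127.37 − 41.242 = 86.13 atm

P ≈ 86.13 atm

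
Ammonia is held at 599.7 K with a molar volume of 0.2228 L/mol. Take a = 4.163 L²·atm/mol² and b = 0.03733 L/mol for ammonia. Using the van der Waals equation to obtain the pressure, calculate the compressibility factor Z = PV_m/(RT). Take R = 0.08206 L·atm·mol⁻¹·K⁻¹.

P = RT/(V_m − b) − a/V_m² = (0.08206)(599.7)/(0.2228 − 0.03733) − 4.163/(0.2228)²
  = 49.211/0.18547 − 83.864 = 265.33 − 83.864 = 181.47 atm
Z = PV_m/(RT) = (181.47)(0.2228)/((0.08206)(599.7)) = 40.432/49.211 = 0.8216

Z ≈ 0.8216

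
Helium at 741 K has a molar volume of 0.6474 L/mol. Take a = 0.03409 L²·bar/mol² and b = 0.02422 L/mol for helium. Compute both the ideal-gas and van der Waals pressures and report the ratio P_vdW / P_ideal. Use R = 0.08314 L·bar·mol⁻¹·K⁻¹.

Ideal: P_ideal = RT/V_m = (0.08314)(741)/0.6474 = 95.1602 bar
vdW: P = RT/(V_m − b) − a/V_m² = 61.6067/0.623180 − 0.03409/0.419127 = 98.8586 − 0.0813357 = 98.7773 bar
Ratio = 98.7773/95.1602 = 1.038

P_vdW / P_ideal ≈ 1.038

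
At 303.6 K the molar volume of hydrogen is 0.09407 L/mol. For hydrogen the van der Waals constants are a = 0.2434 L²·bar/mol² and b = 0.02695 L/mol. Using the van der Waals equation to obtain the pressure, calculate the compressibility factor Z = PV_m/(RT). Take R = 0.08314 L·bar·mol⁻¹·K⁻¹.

P = RT/(V_m − b) − a/V_m² = (0.08314)(303.6)/(0.09407 − 0.02695) − 0.2434/(0.09407)²
  = 25.241/0.067120 − 27.505 = 376.06 − 27.505 = 348.56 bar
Z = PV_m/(RT) = (348.56)(0.09407)/((0.08314)(303.6)) = 32.789/25.241 = 1.299

Z ≈ 1.299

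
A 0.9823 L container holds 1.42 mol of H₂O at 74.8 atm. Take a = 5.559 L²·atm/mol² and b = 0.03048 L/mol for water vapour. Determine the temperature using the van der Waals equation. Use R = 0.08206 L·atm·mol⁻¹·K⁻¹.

T ≈ 696.4 K

T = (P + a n²/V²)(V − nb)/(nR)
P + a n²/V² = 74.8 + (5.559)(1.42)²/(0.9823)² = 86.417 atm
V − nb = 0.9823 − (1.42)(0.03048) = 0.93902 L
T = (86.417)(0.93902)/((1.42)(0.08206)) = 696.4 K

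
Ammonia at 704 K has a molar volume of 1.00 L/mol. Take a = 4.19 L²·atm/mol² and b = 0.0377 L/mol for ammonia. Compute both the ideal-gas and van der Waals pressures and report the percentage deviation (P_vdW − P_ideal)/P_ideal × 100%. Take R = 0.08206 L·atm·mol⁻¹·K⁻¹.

Ideal: P_ideal = RT/V_m = (0.08206)(704)/1.00 = 57.7702 atm
vdW: P = RT/(V_m − b) − a/V_m² = 57.7702/0.962300 − 4.19/1.00000 = 60.0335 − 4.19000 = 55.8435 atm
% deviation = (55.8435 − 57.7702)/57.7702 × 100% = -3.34%

-3.34 %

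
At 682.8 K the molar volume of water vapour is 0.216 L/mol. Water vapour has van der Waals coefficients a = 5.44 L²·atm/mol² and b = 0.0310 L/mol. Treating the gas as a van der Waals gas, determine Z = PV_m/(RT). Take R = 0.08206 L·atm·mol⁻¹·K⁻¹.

Z ≈ 0.7181

P = RT/(V_m − b) − a/V_m² = (0.08206)(682.8)/(0.216 − 0.0310) − 5.44/(0.216)²
  = 56.031/0.18500 − 116.60 = 302.87 − 116.60 = 186.27 atm
Z = PV_m/(RT) = (186.27)(0.216)/((0.08206)(682.8)) = 40.234/56.031 = 0.7181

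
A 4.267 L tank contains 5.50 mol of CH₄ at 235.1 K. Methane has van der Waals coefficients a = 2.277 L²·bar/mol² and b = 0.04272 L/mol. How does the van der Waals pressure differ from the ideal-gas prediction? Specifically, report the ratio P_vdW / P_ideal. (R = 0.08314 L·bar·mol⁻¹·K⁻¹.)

Ideal: P_ideal = nRT/V = (5.50)(0.08314)(235.1)/4.267 = 25.1943 bar
vdW: P = nRT/(V − nb) − a n²/V² = 107.504/4.03204 − 68.8793/18.2073 = 26.6624 − 3.78306 = 22.8793 bar
Ratio = 22.8793/25.1943 = 0.9081

P_vdW / P_ideal ≈ 0.9081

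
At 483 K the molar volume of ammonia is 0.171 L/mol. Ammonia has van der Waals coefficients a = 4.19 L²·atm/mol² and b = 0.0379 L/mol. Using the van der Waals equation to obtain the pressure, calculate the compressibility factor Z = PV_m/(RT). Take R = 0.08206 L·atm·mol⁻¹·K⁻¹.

Z ≈ 0.6665

P = RT/(V_m − b) − a/V_m² = (0.08206)(483)/(0.171 − 0.0379) − 4.19/(0.171)²
  = 39.635/0.13310 − 143.29 = 297.78 − 143.29 = 154.49 atm
Z = PV_m/(RT) = (154.49)(0.171)/((0.08206)(483)) = 26.418/39.635 = 0.6665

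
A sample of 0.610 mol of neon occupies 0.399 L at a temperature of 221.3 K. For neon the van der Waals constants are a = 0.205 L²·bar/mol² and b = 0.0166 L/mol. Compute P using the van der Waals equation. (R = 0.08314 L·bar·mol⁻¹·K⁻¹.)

P ≈ 28.38 bar

P = nRT/(V − nb) − a n²/V²
nRT/(V − nb) = (0.610)(0.08314)(221.3)/(0.399 − 0.610×0.0166) = 11.223/0.38887 = 28.861 bar
a n²/V² = (0.205)(0.610)²/(0.399)² = 0.47915 bar
P = 28.861 − 0.47915 = 28.38 bar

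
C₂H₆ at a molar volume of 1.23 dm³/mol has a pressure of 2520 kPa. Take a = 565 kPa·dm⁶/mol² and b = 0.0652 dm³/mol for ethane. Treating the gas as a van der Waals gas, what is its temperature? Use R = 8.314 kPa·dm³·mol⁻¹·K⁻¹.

T ≈ 405.4 K

T = (P + a/V_m²)(V_m − b)/R
P + a/V_m² = 2520 + 565/(1.23)² = 2893.5 kPa
V_m − b = 1.23 − 0.0652 = 1.1648 dm³/mol
T = (2893.5)(1.1648)/8.314 = 405.4 K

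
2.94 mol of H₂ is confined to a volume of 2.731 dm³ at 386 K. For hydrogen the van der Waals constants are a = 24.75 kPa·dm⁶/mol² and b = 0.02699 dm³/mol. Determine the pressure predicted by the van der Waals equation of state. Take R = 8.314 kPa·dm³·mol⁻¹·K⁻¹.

P ≈ 3530 kPa

P = nRT/(V − nb) − a n²/V²
nRT/(V − nb) = (2.94)(8.314)(386)/(2.731 − 2.94×0.02699) = 9435.1/2.6516 = 3558.3 kPa
a n²/V² = (24.75)(2.94)²/(2.731)² = 28.683 kPa
P = 3558.3 − 28.683 = 3530 kPa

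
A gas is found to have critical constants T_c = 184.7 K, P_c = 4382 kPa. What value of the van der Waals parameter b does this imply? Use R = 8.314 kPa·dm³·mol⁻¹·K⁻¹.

b ≈ 0.04380 dm³/mol

From T_c = 8a/(27Rb) and P_c = a/(27b²): b = R T_c/(8 P_c).
b = (8.314)(184.7)/(8×4382) = 1535.6/35056 = 0.04380 dm³/mol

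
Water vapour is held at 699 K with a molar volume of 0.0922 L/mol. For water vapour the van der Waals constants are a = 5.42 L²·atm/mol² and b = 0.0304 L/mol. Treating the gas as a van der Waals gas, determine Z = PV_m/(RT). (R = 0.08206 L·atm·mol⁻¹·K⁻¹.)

P = RT/(V_m − b) − a/V_m² = (0.08206)(699)/(0.0922 − 0.0304) − 5.42/(0.0922)²
  = 57.360/0.061800 − 637.58 = 928.16 − 637.58 = 290.58 atm
Z = PV_m/(RT) = (290.58)(0.0922)/((0.08206)(699)) = 26.791/57.360 = 0.4671

Z ≈ 0.4671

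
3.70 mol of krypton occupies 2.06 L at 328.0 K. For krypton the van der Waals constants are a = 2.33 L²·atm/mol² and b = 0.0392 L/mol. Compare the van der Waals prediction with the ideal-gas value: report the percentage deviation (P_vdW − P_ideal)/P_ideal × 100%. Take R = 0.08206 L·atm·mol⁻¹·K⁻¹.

Ideal: P_ideal = nRT/V = (3.70)(0.08206)(328.0)/2.06 = 48.3437 atm
vdW: P = nRT/(V − nb) − a n²/V² = 99.5880/1.91496 − 31.8977/4.24360 = 52.0053 − 7.51666 = 44.4886 atm
% deviation = (44.4886 − 48.3437)/48.3437 × 100% = -7.97%

-7.97 %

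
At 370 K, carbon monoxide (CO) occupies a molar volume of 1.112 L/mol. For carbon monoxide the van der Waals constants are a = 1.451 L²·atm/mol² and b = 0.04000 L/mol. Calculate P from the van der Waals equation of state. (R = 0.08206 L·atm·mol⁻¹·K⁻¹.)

P = RT/(V_m − b) − a/V_m²
RT/(V_m − b) = (0.08206)(370)/(1.112 − 0.04000) = 30.362/1.0720 = 28.323 atm
a/V_m² = 1.451/(1.112)² = 1.1734 atm
P = 28.323 − 1.1734 = 27.15 atm

P ≈ 27.15 atm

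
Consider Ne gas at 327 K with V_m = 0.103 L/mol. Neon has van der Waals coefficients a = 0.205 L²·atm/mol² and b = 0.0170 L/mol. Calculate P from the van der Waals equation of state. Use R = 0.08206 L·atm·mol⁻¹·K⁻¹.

P = RT/(V_m − b) − a/V_m²
RT/(V_m − b) = (0.08206)(327)/(0.103 − 0.0170) = 26.834/0.086000 = 312.02 atm
a/V_m² = 0.205/(0.103)² = 19.323 atm
P = 312.02 − 19.323 = 292.7 atm

P ≈ 292.7 atm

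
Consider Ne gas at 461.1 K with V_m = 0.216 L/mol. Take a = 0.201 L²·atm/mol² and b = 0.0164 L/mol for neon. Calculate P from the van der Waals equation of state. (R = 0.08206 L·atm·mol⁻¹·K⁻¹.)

P = RT/(V_m − b) − a/V_m²
RT/(V_m − b) = (0.08206)(461.1)/(0.216 − 0.0164) = 37.838/0.19960 = 189.57 atm
a/V_m² = 0.201/(0.216)² = 4.3081 atm
P = 189.57 − 4.3081 = 185.3 atm

P ≈ 185.3 atm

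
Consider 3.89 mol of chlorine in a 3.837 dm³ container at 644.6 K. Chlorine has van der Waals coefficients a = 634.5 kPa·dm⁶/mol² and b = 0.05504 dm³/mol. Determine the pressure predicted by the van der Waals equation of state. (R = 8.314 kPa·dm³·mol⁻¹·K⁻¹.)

P ≈ 5102 kPa

P = nRT/(V − nb) − a n²/V²
nRT/(V − nb) = (3.89)(8.314)(644.6)/(3.837 − 3.89×0.05504) = 20847/3.6229 = 5754.2 kPa
a n²/V² = (634.5)(3.89)²/(3.837)² = 652.15 kPa
P = 5754.2 − 652.15 = 5102 kPa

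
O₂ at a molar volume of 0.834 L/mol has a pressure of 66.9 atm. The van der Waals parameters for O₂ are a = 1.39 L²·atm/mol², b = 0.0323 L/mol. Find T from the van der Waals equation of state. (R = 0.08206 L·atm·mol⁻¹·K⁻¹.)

T ≈ 673.1 K

T = (P + a/V_m²)(V_m − b)/R
P + a/V_m² = 66.9 + 1.39/(0.834)² = 68.898 atm
V_m − b = 0.834 − 0.0323 = 0.80170 L/mol
T = (68.898)(0.80170)/0.08206 = 673.1 K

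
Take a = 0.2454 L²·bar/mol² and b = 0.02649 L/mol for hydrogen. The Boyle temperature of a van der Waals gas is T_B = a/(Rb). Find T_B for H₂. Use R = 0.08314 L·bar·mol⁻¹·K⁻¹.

T_B ≈ 111.4 K

For a van der Waals gas the second virial coefficient B₂ = b − a/(RT) vanishes at T_B = a/(Rb).
T_B = 0.2454/(0.08314×0.02649) = 0.2454/0.0022024 = 111.4 K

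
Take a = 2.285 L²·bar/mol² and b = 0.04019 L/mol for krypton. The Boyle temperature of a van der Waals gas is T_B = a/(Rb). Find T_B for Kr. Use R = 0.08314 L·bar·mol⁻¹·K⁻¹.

T_B ≈ 683.8 K

For a van der Waals gas the second virial coefficient B₂ = b − a/(RT) vanishes at T_B = a/(Rb).
T_B = 2.285/(0.08314×0.04019) = 2.285/0.0033414 = 683.8 K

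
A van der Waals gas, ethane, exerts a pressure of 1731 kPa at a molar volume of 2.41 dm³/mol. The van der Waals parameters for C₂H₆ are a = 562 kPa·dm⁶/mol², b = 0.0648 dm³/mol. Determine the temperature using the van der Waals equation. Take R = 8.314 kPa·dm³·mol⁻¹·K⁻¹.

T ≈ 515.6 K

T = (P + a/V_m²)(V_m − b)/R
P + a/V_m² = 1731 + 562/(2.41)² = 1827.8 kPa
V_m − b = 2.41 − 0.0648 = 2.3452 dm³/mol
T = (1827.8)(2.3452)/8.314 = 515.6 K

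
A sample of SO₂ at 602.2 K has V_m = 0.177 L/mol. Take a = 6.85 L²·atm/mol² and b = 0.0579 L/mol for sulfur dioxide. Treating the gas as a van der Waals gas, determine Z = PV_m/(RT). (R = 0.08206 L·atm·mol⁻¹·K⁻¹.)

Z ≈ 0.7030

P = RT/(V_m − b) − a/V_m² = (0.08206)(602.2)/(0.177 − 0.0579) − 6.85/(0.177)²
  = 49.417/0.11910 − 218.65 = 414.92 − 218.65 = 196.27 atm
Z = PV_m/(RT) = (196.27)(0.177)/((0.08206)(602.2)) = 34.740/49.417 = 0.7030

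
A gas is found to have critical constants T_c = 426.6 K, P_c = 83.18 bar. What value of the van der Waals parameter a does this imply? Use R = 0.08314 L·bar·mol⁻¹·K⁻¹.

From T_c = 8a/(27Rb) and P_c = a/(27b²): a = 27 R² T_c²/(64 P_c).
a = 27×(0.08314)²×(426.6)²/(64×83.18) = 33965/5323.5 = 6.380 L²·bar/mol²

a ≈ 6.380 L²·bar/mol²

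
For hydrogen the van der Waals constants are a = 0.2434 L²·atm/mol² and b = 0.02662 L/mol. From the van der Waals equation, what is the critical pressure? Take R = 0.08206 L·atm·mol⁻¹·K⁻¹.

P_c ≈ 12.72 atm

For a van der Waals gas, P_c = a/(27b²).
P_c = 0.2434/(27×(0.02662)²) = 0.2434/0.019133 = 12.72 atm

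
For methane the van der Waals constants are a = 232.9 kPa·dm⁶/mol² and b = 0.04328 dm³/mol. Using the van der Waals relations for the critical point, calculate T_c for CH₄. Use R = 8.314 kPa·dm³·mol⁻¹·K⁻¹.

For a van der Waals gas, T_c = 8a/(27Rb).
T_c = 8×232.9/(27×8.314×0.04328) = 1863.2/9.7154 = 191.8 K

T_c ≈ 191.8 K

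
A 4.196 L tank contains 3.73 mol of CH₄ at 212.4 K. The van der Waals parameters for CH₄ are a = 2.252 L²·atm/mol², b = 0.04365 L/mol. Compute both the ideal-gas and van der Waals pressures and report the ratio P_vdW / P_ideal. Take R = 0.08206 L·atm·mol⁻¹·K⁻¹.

Ideal: P_ideal = nRT/V = (3.73)(0.08206)(212.4)/4.196 = 15.4939 atm
vdW: P = nRT/(V − nb) − a n²/V² = 65.0122/4.03319 − 31.3319/17.6064 = 16.1193 − 1.77957 = 14.3397 atm
Ratio = 14.3397/15.4939 = 0.9255

P_vdW / P_ideal ≈ 0.9255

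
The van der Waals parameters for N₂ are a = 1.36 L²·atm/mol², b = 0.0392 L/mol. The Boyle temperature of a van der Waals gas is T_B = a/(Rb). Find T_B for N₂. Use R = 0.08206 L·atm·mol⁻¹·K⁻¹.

T_B ≈ 422.8 K

For a van der Waals gas the second virial coefficient B₂ = b − a/(RT) vanishes at T_B = a/(Rb).
T_B = 1.36/(0.08206×0.0392) = 1.36/0.0032168 = 422.8 K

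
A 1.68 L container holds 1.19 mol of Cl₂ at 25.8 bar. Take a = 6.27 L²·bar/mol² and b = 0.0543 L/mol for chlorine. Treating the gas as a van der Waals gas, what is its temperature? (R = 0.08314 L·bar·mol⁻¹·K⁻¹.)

T = (P + a n²/V²)(V − nb)/(nR)
P + a n²/V² = 25.8 + (6.27)(1.19)²/(1.68)² = 28.946 bar
V − nb = 1.68 − (1.19)(0.0543) = 1.6154 L
T = (28.946)(1.6154)/((1.19)(0.08314)) = 472.6 K

T ≈ 472.6 K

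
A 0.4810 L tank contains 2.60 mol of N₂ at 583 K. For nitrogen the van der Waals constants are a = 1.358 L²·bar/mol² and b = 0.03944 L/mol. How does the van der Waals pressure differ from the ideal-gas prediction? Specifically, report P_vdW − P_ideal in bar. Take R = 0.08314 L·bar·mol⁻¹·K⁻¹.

Ideal: P_ideal = nRT/V = (2.60)(0.08314)(583)/0.4810 = 262.003 bar
vdW: P = nRT/(V − nb) − a n²/V² = 126.024/0.378456 − 9.18008/0.231361 = 332.995 − 39.6786 = 293.316 bar
ΔP = 293.316 − 262.003 = 31.31 bar

ΔP ≈ 31.31 bar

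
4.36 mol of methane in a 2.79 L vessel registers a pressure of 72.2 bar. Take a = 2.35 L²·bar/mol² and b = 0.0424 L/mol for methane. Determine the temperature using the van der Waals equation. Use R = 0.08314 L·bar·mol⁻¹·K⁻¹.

T ≈ 560.1 K

T = (P + a n²/V²)(V − nb)/(nR)
P + a n²/V² = 72.2 + (2.35)(4.36)²/(2.79)² = 77.939 bar
V − nb = 2.79 − (4.36)(0.0424) = 2.6051 L
T = (77.939)(2.6051)/((4.36)(0.08314)) = 560.1 K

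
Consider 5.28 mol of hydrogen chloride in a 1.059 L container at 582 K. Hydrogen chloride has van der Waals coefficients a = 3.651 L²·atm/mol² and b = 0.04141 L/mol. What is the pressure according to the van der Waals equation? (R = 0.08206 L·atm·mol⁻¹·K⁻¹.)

P = nRT/(V − nb) − a n²/V²
nRT/(V − nb) = (5.28)(0.08206)(582)/(1.059 − 5.28×0.04141) = 252.17/0.84036 = 300.07 atm
a n²/V² = (3.651)(5.28)²/(1.059)² = 90.759 atm
P = 300.07 − 90.759 = 209.3 atm

P ≈ 209.3 atm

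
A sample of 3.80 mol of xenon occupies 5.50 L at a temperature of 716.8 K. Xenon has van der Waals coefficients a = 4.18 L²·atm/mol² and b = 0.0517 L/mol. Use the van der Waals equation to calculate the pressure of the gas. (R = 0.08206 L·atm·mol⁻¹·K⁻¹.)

P = nRT/(V − nb) − a n²/V²
nRT/(V − nb) = (3.80)(0.08206)(716.8)/(5.50 − 3.80×0.0517) = 223.52/5.3035 = 42.146 atm
a n²/V² = (4.18)(3.80)²/(5.50)² = 1.9953 atm
P = 42.146 − 1.9953 = 40.15 atm

P ≈ 40.15 atm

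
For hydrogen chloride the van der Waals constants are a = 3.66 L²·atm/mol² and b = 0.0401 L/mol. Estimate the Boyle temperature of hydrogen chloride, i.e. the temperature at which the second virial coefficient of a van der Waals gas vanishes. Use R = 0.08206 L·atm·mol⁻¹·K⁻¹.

For a van der Waals gas the second virial coefficient B₂ = b − a/(RT) vanishes at T_B = a/(Rb).
T_B = 3.66/(0.08206×0.0401) = 3.66/0.0032906 = 1112 K

T_B ≈ 1112 K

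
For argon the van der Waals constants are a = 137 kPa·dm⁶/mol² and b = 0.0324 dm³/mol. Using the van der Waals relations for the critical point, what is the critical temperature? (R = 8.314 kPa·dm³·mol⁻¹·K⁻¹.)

For a van der Waals gas, T_c = 8a/(27Rb).
T_c = 8×137/(27×8.314×0.0324) = 1096.0/7.2731 = 150.7 K

T_c ≈ 150.7 K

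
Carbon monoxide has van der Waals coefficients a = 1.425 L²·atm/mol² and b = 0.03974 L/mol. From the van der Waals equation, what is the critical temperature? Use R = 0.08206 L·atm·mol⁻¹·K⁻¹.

T_c ≈ 129.5 K

For a van der Waals gas, T_c = 8a/(27Rb).
T_c = 8×1.425/(27×0.08206×0.03974) = 11.400/0.088049 = 129.5 K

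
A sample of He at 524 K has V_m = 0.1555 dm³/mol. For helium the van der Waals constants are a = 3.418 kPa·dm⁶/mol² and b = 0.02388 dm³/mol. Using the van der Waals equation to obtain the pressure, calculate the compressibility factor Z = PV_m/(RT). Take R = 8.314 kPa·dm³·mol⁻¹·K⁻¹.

P = RT/(V_m − b) − a/V_m² = (8.314)(524)/(0.1555 − 0.02388) − 3.418/(0.1555)²
  = 4356.5/0.13162 − 141.36 = 33099 − 141.36 = 32958 kPa
Z = PV_m/(RT) = (32958)(0.1555)/((8.314)(524)) = 5125.0/4356.5 = 1.176

Z ≈ 1.176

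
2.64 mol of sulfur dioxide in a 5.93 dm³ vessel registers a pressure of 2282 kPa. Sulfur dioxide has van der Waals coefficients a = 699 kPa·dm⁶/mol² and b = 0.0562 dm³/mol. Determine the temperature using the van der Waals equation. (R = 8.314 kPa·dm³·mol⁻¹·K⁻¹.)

T ≈ 637.6 K

T = (P + a n²/V²)(V − nb)/(nR)
P + a n²/V² = 2282 + (699)(2.64)²/(5.93)² = 2420.5 kPa
V − nb = 5.93 − (2.64)(0.0562) = 5.7816 dm³
T = (2420.5)(5.7816)/((2.64)(8.314)) = 637.6 K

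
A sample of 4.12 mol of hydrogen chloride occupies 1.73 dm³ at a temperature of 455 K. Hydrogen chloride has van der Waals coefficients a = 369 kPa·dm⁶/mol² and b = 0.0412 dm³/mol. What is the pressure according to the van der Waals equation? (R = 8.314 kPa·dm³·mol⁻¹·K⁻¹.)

P = nRT/(V − nb) − a n²/V²
nRT/(V − nb) = (4.12)(8.314)(455)/(1.73 − 4.12×0.0412) = 15585/1.5603 = 9988.5 kPa
a n²/V² = (369)(4.12)²/(1.73)² = 2092.8 kPa
P = 9988.5 − 2092.8 = 7896 kPa

P ≈ 7896 kPa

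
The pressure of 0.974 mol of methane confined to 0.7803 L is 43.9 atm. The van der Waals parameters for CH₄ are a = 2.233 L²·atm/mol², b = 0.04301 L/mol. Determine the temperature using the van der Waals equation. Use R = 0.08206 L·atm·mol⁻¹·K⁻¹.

T = (P + a n²/V²)(V − nb)/(nR)
P + a n²/V² = 43.9 + (2.233)(0.974)²/(0.7803)² = 47.379 atm
V − nb = 0.7803 − (0.974)(0.04301) = 0.73841 L
T = (47.379)(0.73841)/((0.974)(0.08206)) = 437.7 K

T ≈ 437.7 K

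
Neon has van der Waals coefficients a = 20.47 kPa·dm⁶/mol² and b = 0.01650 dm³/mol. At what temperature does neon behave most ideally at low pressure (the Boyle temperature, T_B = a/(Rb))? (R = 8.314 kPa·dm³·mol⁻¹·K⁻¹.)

For a van der Waals gas the second virial coefficient B₂ = b − a/(RT) vanishes at T_B = a/(Rb).
T_B = 20.47/(8.314×0.01650) = 20.47/0.13718 = 149.2 K

T_B ≈ 149.2 K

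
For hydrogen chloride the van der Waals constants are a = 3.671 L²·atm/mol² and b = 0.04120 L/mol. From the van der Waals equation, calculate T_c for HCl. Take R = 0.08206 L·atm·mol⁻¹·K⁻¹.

T_c ≈ 321.7 K

For a van der Waals gas, T_c = 8a/(27Rb).
T_c = 8×3.671/(27×0.08206×0.04120) = 29.368/0.091284 = 321.7 K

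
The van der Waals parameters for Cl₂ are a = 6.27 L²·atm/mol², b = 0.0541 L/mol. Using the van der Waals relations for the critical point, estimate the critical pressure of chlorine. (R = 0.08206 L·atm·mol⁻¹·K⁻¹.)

P_c ≈ 79.34 atm

For a van der Waals gas, P_c = a/(27b²).
P_c = 6.27/(27×(0.0541)²) = 6.27/0.079024 = 79.34 atm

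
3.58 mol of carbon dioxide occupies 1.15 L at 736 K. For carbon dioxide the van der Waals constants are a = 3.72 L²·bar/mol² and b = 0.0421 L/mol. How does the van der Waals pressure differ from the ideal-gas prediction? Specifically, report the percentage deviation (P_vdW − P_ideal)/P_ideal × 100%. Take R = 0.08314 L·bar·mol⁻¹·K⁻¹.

Ideal: P_ideal = nRT/V = (3.58)(0.08314)(736)/1.15 = 190.490 bar
vdW: P = nRT/(V − nb) − a n²/V² = 219.064/0.999282 − 47.6770/1.32250 = 219.221 − 36.0507 = 183.170 bar
% deviation = (183.170 − 190.490)/190.490 × 100% = -3.84%

-3.84 %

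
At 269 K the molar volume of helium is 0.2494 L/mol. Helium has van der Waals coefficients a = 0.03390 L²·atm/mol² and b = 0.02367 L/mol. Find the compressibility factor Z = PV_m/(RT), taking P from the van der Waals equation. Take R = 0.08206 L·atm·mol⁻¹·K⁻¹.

P = RT/(V_m − b) − a/V_m² = (0.08206)(269)/(0.2494 − 0.02367) − 0.03390/(0.2494)²
  = 22.074/0.22573 − 0.54501 = 97.789 − 0.54501 = 97.244 atm
Z = PV_m/(RT) = (97.244)(0.2494)/((0.08206)(269)) = 24.253/22.074 = 1.099

Z ≈ 1.099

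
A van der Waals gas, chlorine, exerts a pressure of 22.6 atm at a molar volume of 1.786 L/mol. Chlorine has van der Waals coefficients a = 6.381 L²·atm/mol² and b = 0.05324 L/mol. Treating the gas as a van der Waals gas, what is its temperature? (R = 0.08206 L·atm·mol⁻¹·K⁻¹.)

T = (P + a/V_m²)(V_m − b)/R
P + a/V_m² = 22.6 + 6.381/(1.786)² = 24.600 atm
V_m − b = 1.786 − 0.05324 = 1.7328 L/mol
T = (24.600)(1.7328)/0.08206 = 519.5 K

T ≈ 519.5 K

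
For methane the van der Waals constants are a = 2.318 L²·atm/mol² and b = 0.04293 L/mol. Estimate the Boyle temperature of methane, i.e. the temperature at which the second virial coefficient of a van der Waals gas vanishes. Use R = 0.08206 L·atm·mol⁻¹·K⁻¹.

For a van der Waals gas the second virial coefficient B₂ = b − a/(RT) vanishes at T_B = a/(Rb).
T_B = 2.318/(0.08206×0.04293) = 2.318/0.0035228 = 658.0 K

T_B ≈ 658.0 K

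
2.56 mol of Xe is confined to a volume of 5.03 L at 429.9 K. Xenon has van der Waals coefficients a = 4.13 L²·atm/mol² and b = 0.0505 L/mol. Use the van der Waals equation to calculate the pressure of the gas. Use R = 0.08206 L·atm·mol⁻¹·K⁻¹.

P = nRT/(V − nb) − a n²/V²
nRT/(V − nb) = (2.56)(0.08206)(429.9)/(5.03 − 2.56×0.0505) = 90.311/4.9007 = 18.428 atm
a n²/V² = (4.13)(2.56)²/(5.03)² = 1.0698 atm
P = 18.428 − 1.0698 = 17.36 atm

P ≈ 17.36 atm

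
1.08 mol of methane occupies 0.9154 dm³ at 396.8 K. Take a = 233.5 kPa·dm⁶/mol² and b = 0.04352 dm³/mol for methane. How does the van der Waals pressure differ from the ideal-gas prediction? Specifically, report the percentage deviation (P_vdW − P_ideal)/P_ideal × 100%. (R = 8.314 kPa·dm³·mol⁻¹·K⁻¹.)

-2.94 %

Ideal: P_ideal = nRT/V = (1.08)(8.314)(396.8)/0.9154 = 3892.19 kPa
vdW: P = nRT/(V − nb) − a n²/V² = 3562.91/0.868398 − 272.354/0.837957 = 4102.85 − 325.021 = 3777.83 kPa
% deviation = (3777.83 − 3892.19)/3892.19 × 100% = -2.94%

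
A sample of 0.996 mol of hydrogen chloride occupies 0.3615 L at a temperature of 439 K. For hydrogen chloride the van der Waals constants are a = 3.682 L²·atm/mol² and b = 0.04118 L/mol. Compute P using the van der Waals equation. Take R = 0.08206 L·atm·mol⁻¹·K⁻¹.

P ≈ 84.01 atm

P = nRT/(V − nb) − a n²/V²
nRT/(V − nb) = (0.996)(0.08206)(439)/(0.3615 − 0.996×0.04118) = 35.880/0.32048 = 111.96 atm
a n²/V² = (3.682)(0.996)²/(0.3615)² = 27.950 atm
P = 111.96 − 27.950 = 84.01 atm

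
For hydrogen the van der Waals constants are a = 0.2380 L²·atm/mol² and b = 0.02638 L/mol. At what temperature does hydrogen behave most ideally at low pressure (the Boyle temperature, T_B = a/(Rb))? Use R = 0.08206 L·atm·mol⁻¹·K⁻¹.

For a van der Waals gas the second virial coefficient B₂ = b − a/(RT) vanishes at T_B = a/(Rb).
T_B = 0.2380/(0.08206×0.02638) = 0.2380/0.0021647 = 109.9 K

T_B ≈ 109.9 K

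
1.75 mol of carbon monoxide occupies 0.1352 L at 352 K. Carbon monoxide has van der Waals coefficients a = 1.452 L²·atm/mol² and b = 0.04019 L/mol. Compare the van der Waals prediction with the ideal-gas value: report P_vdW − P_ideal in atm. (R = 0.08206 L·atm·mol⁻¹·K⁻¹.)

Ideal: P_ideal = nRT/V = (1.75)(0.08206)(352)/0.1352 = 373.883 atm
vdW: P = nRT/(V − nb) − a n²/V² = 50.5490/0.0648675 − 4.44675/0.0182790 = 779.265 − 243.271 = 535.994 atm
ΔP = 535.994 − 373.883 = 162.1 atm

ΔP ≈ 162.1 atm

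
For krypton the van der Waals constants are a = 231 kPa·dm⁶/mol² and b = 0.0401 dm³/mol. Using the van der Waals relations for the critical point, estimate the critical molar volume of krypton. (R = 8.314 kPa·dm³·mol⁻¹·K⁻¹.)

V_m,c ≈ 0.1203 dm³/mol

For a van der Waals gas, V_m,c = 3b.
V_m,c = 3×0.0401 = 0.1203 dm³/mol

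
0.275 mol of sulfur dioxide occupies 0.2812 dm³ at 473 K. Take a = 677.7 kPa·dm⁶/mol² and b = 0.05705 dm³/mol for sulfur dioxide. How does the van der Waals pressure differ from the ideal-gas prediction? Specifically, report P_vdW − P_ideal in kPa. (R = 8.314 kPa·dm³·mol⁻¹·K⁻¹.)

ΔP ≈ -420.9 kPa

Ideal: P_ideal = nRT/V = (0.275)(8.314)(473)/0.2812 = 3845.82 kPa
vdW: P = nRT/(V − nb) − a n²/V² = 1081.44/0.265511 − 51.2511/0.0790734 = 4073.05 − 648.146 = 3424.90 kPa
ΔP = 3424.90 − 3845.82 = -420.9 kPa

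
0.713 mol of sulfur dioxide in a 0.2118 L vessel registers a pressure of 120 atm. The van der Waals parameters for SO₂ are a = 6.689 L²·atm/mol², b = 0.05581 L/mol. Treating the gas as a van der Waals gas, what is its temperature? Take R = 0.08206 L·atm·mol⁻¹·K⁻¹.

T = (P + a n²/V²)(V − nb)/(nR)
P + a n²/V² = 120 + (6.689)(0.713)²/(0.2118)² = 195.80 atm
V − nb = 0.2118 − (0.713)(0.05581) = 0.17201 L
T = (195.80)(0.17201)/((0.713)(0.08206)) = 575.6 K

T ≈ 575.6 K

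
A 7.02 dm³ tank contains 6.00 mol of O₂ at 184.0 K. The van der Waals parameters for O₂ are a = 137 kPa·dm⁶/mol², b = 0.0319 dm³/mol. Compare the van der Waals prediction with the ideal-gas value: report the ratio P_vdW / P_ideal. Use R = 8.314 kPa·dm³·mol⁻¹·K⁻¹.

P_vdW / P_ideal ≈ 0.9515

Ideal: P_ideal = nRT/V = (6.00)(8.314)(184.0)/7.02 = 1307.50 kPa
vdW: P = nRT/(V − nb) − a n²/V² = 9178.66/6.82860 − 4932.00/49.2804 = 1344.15 − 100.080 = 1244.07 kPa
Ratio = 1244.07/1307.50 = 0.9515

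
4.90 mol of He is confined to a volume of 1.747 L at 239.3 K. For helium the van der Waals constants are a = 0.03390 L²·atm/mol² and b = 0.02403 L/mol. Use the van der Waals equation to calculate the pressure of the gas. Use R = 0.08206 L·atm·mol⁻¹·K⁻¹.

P ≈ 58.79 atm

P = nRT/(V − nb) − a n²/V²
nRT/(V − nb) = (4.90)(0.08206)(239.3)/(1.747 − 4.90×0.02403) = 96.221/1.6293 = 59.057 atm
a n²/V² = (0.03390)(4.90)²/(1.747)² = 0.26669 atm
P = 59.057 − 0.26669 = 58.79 atm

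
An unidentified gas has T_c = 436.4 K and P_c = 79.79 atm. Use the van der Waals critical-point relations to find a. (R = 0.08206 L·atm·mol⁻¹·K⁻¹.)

a ≈ 6.781 L²·atm/mol²

From T_c = 8a/(27Rb) and P_c = a/(27b²): a = 27 R² T_c²/(64 P_c).
a = 27×(0.08206)²×(436.4)²/(64×79.79) = 34626/5106.6 = 6.781 L²·atm/mol²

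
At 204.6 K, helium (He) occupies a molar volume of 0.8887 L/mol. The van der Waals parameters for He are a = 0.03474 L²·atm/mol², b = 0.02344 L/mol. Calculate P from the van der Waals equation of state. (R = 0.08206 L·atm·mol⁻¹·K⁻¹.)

P = RT/(V_m − b) − a/V_m²
RT/(V_m − b) = (0.08206)(204.6)/(0.8887 − 0.02344) = 16.789/0.86526 = 19.403 atm
a/V_m² = 0.03474/(0.8887)² = 0.043987 atm
P = 19.403 − 0.043987 = 19.36 atm

P ≈ 19.36 atm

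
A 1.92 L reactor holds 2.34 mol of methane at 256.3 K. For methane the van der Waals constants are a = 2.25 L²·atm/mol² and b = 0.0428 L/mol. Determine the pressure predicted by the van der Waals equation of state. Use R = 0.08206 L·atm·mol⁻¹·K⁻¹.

P ≈ 23.70 atm

P = nRT/(V − nb) − a n²/V²
nRT/(V − nb) = (2.34)(0.08206)(256.3)/(1.92 − 2.34×0.0428) = 49.215/1.8198 = 27.044 atm
a n²/V² = (2.25)(2.34)²/(1.92)² = 3.3420 atm
P = 27.044 − 3.3420 = 23.70 atm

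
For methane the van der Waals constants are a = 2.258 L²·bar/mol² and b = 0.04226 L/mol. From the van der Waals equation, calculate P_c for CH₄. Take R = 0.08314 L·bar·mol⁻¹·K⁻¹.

P_c ≈ 46.83 bar

For a van der Waals gas, P_c = a/(27b²).
P_c = 2.258/(27×(0.04226)²) = 2.258/0.048220 = 46.83 bar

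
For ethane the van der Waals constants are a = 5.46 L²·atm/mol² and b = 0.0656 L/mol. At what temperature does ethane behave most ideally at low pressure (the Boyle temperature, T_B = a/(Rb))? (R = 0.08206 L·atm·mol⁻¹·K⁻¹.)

For a van der Waals gas the second virial coefficient B₂ = b − a/(RT) vanishes at T_B = a/(Rb).
T_B = 5.46/(0.08206×0.0656) = 5.46/0.0053831 = 1014 K

T_B ≈ 1014 K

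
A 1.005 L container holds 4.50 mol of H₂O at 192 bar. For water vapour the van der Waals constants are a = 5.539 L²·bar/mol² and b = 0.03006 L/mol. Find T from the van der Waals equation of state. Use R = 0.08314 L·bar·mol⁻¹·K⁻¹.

T = (P + a n²/V²)(V − nb)/(nR)
P + a n²/V² = 192 + (5.539)(4.50)²/(1.005)² = 303.05 bar
V − nb = 1.005 − (4.50)(0.03006) = 0.86973 L
T = (303.05)(0.86973)/((4.50)(0.08314)) = 704.5 K

T ≈ 704.5 K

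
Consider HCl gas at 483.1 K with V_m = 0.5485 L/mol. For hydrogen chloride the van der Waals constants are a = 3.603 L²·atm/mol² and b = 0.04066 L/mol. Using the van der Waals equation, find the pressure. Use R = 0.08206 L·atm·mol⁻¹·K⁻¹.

P ≈ 66.09 atm

P = RT/(V_m − b) − a/V_m²
RT/(V_m − b) = (0.08206)(483.1)/(0.5485 − 0.04066) = 39.643/0.50784 = 78.062 atm
a/V_m² = 3.603/(0.5485)² = 11.976 atm
P = 78.062 − 11.976 = 66.09 atm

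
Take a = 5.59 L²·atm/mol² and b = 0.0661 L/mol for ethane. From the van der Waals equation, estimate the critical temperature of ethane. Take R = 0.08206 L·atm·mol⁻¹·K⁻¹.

For a van der Waals gas, T_c = 8a/(27Rb).
T_c = 8×5.59/(27×0.08206×0.0661) = 44.720/0.14645 = 305.4 K

T_c ≈ 305.4 K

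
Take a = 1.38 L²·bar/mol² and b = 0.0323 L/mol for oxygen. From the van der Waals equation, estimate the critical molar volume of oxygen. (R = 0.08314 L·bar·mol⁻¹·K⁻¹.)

V_m,c ≈ 0.09690 L/mol

For a van der Waals gas, V_m,c = 3b.
V_m,c = 3×0.0323 = 0.09690 L/mol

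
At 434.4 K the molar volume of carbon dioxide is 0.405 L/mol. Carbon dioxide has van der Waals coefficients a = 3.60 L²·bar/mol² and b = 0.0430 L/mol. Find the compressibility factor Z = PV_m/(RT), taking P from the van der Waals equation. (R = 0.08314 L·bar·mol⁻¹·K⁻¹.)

Z ≈ 0.8727

P = RT/(V_m − b) − a/V_m² = (0.08314)(434.4)/(0.405 − 0.0430) − 3.60/(0.405)²
  = 36.116/0.36200 − 21.948 = 99.768 − 21.948 = 77.820 bar
Z = PV_m/(RT) = (77.820)(0.405)/((0.08314)(434.4)) = 31.517/36.116 = 0.8727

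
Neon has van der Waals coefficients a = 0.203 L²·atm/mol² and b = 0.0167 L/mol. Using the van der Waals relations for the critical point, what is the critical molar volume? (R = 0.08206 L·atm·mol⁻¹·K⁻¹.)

For a van der Waals gas, V_m,c = 3b.
V_m,c = 3×0.0167 = 0.05010 L/mol

V_m,c ≈ 0.05010 L/mol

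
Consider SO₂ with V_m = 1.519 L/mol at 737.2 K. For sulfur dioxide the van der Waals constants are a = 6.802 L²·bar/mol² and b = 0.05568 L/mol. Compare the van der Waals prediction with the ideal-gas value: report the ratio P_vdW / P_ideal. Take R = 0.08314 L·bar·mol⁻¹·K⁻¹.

P_vdW / P_ideal ≈ 0.9650

Ideal: P_ideal = RT/V_m = (0.08314)(737.2)/1.519 = 40.3494 bar
vdW: P = RT/(V_m − b) − a/V_m² = 61.2908/1.46332 − 6.802/2.30736 = 41.8848 − 2.94796 = 38.9368 bar
Ratio = 38.9368/40.3494 = 0.9650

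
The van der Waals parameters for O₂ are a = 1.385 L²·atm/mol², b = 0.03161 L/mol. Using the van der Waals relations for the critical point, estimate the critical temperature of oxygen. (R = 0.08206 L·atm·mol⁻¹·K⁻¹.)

For a van der Waals gas, T_c = 8a/(27Rb).
T_c = 8×1.385/(27×0.08206×0.03161) = 11.080/0.070036 = 158.2 K

T_c ≈ 158.2 K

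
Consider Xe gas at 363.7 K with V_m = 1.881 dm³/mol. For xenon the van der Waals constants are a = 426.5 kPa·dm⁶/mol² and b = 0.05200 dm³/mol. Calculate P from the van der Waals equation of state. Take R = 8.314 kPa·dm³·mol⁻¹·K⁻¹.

P = RT/(V_m − b) − a/V_m²
RT/(V_m − b) = (8.314)(363.7)/(1.881 − 0.05200) = 3023.8/1.8290 = 1653.3 kPa
a/V_m² = 426.5/(1.881)² = 120.54 kPa
P = 1653.3 − 120.54 = 1533 kPa

P ≈ 1533 kPa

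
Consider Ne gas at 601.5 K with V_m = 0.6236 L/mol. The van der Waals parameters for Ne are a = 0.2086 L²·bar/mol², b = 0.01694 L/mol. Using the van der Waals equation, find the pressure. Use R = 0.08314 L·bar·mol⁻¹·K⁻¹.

P ≈ 81.90 bar

P = RT/(V_m − b) − a/V_m²
RT/(V_m − b) = (0.08314)(601.5)/(0.6236 − 0.01694) = 50.009/0.60666 = 82.433 bar
a/V_m² = 0.2086/(0.6236)² = 0.53642 bar
P = 82.433 − 0.53642 = 81.90 bar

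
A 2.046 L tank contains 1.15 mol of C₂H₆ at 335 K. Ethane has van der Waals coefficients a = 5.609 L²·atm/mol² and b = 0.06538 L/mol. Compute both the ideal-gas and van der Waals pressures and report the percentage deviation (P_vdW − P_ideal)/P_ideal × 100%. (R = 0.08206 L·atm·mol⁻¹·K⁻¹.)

-7.65 %

Ideal: P_ideal = nRT/V = (1.15)(0.08206)(335)/2.046 = 15.4514 atm
vdW: P = nRT/(V − nb) − a n²/V² = 31.6136/1.97081 − 7.41790/4.18612 = 16.0409 − 1.77202 = 14.2689 atm
% deviation = (14.2689 − 15.4514)/15.4514 × 100% = -7.65%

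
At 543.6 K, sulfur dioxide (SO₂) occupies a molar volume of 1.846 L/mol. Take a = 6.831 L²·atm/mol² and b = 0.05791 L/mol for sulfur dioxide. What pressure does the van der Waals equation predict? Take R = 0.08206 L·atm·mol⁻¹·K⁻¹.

P ≈ 22.94 atm

P = RT/(V_m − b) − a/V_m²
RT/(V_m − b) = (0.08206)(543.6)/(1.846 − 0.05791) = 44.608/1.7881 = 24.947 atm
a/V_m² = 6.831/(1.846)² = 2.0046 atm
P = 24.947 − 2.0046 = 22.94 atm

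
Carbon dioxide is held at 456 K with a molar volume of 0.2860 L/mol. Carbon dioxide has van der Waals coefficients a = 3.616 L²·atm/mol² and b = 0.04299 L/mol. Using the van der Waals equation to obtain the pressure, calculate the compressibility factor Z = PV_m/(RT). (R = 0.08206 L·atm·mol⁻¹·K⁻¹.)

Z ≈ 0.8390

P = RT/(V_m − b) − a/V_m² = (0.08206)(456)/(0.2860 − 0.04299) − 3.616/(0.2860)²
  = 37.419/0.24301 − 44.208 = 153.98 − 44.208 = 109.77 atm
Z = PV_m/(RT) = (109.77)(0.2860)/((0.08206)(456)) = 31.394/37.419 = 0.8390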